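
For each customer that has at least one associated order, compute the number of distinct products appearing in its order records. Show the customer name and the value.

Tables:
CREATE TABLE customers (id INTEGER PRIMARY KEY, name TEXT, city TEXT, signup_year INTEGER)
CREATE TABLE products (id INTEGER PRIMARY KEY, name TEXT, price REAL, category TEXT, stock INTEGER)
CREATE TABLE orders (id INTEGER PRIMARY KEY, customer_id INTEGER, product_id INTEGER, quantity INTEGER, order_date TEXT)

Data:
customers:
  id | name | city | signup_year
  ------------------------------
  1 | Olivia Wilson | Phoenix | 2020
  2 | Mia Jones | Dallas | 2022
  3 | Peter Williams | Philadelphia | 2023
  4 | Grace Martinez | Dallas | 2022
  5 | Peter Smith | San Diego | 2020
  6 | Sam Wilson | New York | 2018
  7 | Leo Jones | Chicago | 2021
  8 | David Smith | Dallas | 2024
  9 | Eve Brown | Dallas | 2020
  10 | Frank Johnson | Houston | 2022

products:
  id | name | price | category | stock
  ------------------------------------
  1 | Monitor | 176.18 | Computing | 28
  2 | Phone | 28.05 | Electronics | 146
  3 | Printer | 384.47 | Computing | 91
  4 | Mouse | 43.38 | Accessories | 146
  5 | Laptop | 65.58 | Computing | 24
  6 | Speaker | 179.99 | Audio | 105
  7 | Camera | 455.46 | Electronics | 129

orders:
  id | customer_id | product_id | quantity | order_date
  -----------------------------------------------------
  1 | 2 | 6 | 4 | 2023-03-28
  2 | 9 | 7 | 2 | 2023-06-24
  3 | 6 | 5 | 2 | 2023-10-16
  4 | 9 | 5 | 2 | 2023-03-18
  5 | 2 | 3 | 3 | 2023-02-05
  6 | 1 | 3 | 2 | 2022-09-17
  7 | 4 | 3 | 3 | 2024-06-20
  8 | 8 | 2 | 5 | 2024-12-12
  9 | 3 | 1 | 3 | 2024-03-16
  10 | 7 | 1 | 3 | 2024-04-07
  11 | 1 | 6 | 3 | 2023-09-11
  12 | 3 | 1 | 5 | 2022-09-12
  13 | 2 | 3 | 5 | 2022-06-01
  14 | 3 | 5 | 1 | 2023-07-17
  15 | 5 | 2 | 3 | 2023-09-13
SELECT p.name, COUNT(DISTINCT c.product_id) AS distinct_product_count FROM orders c JOIN customers p ON c.customer_id = p.id GROUP BY p.id, p.name

Execution result:
name | distinct_product_count
Olivia Wilson | 2
Mia Jones | 2
Peter Williams | 2
Grace Martinez | 1
Peter Smith | 1
Sam Wilson | 1
Leo Jones | 1
David Smith | 1
Eve Brown | 2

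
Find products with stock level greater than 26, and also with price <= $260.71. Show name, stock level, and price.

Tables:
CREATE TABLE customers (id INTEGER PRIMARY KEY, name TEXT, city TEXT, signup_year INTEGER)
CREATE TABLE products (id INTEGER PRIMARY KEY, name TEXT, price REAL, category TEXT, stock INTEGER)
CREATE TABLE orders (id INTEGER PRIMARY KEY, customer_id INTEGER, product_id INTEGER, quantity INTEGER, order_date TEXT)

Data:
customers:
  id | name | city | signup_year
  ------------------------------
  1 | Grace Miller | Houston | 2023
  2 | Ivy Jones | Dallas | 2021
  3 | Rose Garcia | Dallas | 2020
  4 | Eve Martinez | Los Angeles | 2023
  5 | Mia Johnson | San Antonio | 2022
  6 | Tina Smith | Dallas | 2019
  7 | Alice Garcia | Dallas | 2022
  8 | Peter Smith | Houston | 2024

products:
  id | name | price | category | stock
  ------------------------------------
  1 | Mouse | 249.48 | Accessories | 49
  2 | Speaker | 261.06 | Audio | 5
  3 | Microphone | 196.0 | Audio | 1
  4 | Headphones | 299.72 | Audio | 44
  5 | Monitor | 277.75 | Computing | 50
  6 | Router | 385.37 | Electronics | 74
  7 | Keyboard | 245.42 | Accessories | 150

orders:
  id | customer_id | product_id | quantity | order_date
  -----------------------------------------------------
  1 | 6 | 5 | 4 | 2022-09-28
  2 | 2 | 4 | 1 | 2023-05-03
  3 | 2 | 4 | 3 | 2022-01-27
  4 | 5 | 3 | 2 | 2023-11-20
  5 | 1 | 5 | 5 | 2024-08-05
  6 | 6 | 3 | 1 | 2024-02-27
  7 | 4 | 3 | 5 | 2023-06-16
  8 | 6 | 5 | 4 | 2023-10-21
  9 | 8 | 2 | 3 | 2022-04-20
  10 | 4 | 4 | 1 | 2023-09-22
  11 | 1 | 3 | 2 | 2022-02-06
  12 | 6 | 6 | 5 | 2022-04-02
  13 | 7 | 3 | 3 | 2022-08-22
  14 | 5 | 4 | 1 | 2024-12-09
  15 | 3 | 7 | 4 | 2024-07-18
SELECT name, stock, price FROM products WHERE stock > 26 AND price <= 260.71

Execution result:
name | stock | price
Mouse | 49 | 249.48
Keyboard | 150 | 245.42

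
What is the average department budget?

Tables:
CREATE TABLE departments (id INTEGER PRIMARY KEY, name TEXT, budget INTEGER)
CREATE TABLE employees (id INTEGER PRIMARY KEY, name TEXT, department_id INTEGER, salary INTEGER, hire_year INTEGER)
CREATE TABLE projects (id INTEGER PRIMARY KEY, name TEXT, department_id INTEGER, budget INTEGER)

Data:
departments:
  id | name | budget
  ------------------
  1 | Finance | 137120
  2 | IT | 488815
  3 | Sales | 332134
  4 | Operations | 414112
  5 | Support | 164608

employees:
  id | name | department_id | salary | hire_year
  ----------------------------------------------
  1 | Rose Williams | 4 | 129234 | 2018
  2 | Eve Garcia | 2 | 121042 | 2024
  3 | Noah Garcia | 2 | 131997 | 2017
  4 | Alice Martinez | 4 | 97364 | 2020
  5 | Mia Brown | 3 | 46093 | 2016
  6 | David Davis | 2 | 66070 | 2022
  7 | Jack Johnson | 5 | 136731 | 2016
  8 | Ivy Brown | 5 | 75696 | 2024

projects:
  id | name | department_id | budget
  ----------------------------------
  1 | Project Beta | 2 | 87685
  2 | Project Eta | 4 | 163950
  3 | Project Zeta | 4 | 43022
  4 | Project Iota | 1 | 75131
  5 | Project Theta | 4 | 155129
SELECT AVG(budget) FROM departments

Execution result:
307357.80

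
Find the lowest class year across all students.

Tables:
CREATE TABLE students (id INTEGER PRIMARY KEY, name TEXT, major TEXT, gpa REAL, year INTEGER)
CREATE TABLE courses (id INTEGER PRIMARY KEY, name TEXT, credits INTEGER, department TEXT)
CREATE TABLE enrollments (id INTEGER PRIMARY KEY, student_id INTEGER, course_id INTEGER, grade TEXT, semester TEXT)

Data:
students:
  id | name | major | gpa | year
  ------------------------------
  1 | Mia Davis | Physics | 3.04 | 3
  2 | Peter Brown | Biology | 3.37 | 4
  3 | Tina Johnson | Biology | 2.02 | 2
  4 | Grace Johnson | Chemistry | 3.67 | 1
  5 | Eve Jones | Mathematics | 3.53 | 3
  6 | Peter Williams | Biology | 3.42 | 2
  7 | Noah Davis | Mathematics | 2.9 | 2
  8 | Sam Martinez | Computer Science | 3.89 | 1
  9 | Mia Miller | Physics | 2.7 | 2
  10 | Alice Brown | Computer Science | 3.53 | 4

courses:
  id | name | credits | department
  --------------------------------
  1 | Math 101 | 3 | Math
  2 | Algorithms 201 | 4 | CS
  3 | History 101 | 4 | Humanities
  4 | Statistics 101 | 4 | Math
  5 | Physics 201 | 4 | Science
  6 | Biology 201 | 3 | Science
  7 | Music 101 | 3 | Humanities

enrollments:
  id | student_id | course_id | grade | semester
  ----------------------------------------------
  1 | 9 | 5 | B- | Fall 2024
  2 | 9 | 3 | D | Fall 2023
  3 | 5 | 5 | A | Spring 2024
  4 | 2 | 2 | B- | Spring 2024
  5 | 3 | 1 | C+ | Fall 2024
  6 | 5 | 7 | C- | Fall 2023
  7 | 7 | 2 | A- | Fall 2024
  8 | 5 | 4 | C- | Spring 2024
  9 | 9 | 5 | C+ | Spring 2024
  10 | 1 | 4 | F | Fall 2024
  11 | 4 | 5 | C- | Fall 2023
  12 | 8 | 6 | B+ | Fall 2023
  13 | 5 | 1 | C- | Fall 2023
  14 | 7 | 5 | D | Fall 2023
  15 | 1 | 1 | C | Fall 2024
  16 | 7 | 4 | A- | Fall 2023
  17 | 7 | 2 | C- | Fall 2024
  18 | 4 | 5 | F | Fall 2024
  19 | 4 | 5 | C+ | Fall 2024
SELECT MIN(year) FROM students

Execution result:
1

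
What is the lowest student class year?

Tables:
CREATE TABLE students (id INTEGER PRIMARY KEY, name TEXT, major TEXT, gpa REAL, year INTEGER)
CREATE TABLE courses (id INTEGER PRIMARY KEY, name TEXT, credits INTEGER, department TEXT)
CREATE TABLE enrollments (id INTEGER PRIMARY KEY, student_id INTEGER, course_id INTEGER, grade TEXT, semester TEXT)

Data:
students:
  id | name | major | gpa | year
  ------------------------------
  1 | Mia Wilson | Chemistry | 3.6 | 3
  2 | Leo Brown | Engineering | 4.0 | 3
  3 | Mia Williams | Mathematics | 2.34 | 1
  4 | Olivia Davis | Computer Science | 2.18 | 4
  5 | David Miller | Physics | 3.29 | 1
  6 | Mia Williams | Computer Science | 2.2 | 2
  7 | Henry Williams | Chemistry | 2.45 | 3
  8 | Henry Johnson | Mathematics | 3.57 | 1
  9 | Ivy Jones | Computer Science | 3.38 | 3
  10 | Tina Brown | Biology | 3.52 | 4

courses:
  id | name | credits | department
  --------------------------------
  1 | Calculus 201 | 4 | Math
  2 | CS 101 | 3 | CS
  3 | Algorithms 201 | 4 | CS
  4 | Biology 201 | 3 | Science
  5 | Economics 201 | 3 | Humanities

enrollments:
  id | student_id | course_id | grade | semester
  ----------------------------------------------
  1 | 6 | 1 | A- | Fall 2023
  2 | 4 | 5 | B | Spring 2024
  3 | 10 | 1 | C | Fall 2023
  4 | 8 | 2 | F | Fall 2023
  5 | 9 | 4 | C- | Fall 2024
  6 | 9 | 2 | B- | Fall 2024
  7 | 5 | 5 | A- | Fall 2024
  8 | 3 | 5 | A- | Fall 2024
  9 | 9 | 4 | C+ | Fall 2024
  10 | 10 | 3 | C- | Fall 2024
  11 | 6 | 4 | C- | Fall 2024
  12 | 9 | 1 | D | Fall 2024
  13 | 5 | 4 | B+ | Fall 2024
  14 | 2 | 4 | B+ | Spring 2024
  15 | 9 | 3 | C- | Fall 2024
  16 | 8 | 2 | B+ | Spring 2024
SELECT MIN(year) FROM students

Execution result:
1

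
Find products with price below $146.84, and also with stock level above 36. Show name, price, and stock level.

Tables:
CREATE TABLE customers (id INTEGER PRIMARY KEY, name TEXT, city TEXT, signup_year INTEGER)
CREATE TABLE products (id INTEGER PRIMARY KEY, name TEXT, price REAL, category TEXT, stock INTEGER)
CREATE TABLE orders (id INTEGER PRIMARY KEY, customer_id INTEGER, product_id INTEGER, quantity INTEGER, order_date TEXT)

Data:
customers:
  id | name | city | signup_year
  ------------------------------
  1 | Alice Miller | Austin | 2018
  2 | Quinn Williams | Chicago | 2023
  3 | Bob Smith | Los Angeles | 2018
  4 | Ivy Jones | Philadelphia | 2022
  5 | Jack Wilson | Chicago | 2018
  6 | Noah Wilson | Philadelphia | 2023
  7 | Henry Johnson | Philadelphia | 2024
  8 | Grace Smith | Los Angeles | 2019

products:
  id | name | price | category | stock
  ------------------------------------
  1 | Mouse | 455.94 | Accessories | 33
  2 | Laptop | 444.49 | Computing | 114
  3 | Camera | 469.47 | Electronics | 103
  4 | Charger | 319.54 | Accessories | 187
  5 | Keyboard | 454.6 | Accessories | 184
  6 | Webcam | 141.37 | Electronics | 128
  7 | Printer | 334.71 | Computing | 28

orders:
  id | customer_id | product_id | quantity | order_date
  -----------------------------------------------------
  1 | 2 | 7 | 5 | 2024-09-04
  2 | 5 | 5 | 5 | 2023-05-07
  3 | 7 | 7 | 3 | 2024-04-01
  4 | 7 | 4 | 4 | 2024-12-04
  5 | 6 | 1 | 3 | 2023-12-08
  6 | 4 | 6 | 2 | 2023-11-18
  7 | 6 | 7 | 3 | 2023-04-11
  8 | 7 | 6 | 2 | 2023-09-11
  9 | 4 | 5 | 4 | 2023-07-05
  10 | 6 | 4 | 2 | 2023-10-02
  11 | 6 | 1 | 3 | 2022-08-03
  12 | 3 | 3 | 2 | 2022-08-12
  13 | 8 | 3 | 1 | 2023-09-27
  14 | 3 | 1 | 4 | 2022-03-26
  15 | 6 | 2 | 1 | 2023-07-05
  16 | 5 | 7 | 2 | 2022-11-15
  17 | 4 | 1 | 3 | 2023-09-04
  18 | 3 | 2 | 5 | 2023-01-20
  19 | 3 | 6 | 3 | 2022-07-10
SELECT name, price, stock FROM products WHERE price < 146.84 AND stock > 36

Execution result:
name | price | stock
Webcam | 141.37 | 128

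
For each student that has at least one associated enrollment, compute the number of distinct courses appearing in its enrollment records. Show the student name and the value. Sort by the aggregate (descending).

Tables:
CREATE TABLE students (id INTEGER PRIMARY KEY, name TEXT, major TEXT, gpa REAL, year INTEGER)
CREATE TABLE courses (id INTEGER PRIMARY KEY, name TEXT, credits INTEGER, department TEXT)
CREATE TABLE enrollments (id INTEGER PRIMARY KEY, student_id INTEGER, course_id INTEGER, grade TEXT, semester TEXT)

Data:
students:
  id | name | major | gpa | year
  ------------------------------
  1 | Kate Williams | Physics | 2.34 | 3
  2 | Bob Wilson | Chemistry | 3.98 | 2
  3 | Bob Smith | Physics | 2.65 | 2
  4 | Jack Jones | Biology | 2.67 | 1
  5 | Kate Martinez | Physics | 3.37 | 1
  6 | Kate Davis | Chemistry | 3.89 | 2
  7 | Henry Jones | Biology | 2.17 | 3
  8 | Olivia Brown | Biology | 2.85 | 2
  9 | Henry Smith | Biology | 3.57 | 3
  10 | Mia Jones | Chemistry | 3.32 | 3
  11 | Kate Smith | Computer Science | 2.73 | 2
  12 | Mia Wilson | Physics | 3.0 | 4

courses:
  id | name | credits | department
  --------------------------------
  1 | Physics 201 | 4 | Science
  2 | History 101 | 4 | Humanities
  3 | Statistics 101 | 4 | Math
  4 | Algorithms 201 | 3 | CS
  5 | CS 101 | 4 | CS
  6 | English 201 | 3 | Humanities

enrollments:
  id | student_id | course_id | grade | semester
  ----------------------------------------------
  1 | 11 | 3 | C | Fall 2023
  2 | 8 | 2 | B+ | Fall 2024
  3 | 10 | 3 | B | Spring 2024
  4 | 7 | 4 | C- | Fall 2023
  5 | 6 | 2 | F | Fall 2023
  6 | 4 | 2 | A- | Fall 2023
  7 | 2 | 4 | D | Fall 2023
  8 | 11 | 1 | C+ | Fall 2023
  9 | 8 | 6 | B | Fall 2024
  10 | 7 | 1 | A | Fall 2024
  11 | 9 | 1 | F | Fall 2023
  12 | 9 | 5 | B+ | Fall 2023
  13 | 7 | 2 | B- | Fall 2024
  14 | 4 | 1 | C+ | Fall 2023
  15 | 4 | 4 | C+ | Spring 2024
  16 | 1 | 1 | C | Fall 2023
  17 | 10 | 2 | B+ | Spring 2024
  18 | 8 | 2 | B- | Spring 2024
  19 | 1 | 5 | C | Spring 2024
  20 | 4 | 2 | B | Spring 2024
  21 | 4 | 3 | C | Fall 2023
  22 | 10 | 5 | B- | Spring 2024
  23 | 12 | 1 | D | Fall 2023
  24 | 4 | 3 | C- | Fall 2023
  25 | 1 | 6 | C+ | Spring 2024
SELECT p.name, COUNT(DISTINCT c.course_id) AS distinct_course_count FROM enrollments c JOIN students p ON c.student_id = p.id GROUP BY p.id, p.name ORDER BY distinct_course_count DESC

Execution result:
name | distinct_course_count
Jack Jones | 4
Kate Williams | 3
Henry Jones | 3
Mia Jones | 3
Olivia Brown | 2
Henry Smith | 2
Kate Smith | 2
Bob Wilson | 1
Kate Davis | 1
Mia Wilson | 1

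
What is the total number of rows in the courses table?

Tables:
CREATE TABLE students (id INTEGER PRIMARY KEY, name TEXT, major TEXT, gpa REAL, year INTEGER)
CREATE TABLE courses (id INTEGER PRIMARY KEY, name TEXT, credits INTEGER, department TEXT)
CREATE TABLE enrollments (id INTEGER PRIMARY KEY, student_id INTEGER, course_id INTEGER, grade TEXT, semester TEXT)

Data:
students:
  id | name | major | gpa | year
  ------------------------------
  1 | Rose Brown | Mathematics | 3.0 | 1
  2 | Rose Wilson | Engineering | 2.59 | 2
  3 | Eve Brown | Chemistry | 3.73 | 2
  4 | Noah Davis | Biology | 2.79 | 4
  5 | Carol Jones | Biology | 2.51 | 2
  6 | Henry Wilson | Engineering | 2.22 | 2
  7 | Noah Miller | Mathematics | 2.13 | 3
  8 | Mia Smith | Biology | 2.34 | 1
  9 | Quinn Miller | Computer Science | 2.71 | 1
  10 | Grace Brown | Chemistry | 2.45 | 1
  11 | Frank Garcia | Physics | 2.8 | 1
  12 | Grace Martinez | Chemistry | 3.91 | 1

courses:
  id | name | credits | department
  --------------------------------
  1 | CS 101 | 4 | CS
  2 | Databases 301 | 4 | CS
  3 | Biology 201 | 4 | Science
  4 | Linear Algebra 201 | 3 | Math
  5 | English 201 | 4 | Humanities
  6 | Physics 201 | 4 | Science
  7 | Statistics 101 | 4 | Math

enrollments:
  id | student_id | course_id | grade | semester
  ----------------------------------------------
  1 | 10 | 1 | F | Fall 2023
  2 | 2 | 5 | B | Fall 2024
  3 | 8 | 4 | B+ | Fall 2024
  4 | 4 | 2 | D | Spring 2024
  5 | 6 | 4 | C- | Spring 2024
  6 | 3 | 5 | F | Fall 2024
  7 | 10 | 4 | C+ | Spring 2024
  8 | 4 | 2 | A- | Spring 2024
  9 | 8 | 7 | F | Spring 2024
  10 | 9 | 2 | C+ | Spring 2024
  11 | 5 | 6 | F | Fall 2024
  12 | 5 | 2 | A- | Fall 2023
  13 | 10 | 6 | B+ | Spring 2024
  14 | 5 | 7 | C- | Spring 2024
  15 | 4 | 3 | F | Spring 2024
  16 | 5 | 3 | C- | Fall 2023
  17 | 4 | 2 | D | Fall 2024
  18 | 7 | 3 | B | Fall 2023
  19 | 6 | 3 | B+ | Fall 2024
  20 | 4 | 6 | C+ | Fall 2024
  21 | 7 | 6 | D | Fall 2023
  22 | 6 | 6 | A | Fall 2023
SELECT COUNT(*) FROM courses

Execution result:
7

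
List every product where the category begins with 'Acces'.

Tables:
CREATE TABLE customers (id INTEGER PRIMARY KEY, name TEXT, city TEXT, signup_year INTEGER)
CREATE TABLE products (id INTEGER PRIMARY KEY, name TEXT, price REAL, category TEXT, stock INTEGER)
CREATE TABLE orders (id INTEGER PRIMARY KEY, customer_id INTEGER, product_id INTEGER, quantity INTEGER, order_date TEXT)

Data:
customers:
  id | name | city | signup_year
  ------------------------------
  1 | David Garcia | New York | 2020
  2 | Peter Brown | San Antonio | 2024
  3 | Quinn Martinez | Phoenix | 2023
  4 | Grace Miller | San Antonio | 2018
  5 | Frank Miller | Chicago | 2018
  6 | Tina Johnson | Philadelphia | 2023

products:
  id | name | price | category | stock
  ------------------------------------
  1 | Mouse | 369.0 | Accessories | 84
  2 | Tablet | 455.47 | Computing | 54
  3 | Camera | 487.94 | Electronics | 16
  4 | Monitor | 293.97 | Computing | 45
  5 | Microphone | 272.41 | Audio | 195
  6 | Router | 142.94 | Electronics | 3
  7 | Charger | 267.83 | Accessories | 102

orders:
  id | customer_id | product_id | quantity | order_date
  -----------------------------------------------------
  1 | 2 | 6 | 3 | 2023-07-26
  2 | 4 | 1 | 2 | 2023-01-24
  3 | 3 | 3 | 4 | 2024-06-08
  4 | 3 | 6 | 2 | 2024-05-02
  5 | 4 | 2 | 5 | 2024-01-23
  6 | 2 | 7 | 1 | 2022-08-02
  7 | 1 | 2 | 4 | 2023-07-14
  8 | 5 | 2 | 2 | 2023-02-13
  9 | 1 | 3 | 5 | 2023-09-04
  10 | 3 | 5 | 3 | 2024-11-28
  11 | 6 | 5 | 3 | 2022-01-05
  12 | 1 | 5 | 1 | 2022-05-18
SELECT name, category FROM products WHERE category LIKE 'Acces%'

Execution result:
name | category
Mouse | Accessories
Charger | Accessories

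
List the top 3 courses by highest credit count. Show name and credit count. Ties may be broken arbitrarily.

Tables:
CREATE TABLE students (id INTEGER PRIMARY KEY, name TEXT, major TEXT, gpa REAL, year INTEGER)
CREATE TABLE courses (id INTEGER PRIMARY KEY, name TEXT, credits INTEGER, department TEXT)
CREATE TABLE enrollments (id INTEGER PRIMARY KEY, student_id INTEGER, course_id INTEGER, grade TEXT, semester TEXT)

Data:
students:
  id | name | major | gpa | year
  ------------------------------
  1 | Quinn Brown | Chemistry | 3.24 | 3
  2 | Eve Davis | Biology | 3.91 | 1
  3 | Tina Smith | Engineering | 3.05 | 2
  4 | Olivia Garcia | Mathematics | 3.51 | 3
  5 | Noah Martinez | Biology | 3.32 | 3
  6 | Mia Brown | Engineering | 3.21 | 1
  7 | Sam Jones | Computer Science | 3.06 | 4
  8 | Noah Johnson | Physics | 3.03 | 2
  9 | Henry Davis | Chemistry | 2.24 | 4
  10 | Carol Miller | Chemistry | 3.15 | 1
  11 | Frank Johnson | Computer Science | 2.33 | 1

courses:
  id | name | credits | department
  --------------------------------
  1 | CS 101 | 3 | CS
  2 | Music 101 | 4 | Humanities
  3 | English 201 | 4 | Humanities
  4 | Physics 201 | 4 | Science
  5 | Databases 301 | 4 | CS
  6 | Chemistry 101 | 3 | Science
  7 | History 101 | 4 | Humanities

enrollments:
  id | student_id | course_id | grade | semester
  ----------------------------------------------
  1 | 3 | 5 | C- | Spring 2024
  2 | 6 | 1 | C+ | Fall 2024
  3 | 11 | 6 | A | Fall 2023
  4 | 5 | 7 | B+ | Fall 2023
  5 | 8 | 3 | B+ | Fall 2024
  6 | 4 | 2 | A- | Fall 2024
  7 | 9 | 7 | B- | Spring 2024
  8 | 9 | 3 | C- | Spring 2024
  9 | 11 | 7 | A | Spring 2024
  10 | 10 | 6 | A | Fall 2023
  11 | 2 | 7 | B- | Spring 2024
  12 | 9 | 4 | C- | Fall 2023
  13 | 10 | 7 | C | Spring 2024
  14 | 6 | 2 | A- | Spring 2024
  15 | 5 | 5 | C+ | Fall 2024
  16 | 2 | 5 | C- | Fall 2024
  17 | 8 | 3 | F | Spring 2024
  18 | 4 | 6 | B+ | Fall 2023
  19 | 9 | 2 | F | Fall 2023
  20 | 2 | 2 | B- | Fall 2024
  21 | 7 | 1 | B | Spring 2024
SELECT name, credits FROM courses ORDER BY credits DESC LIMIT 3

Execution result:
name | credits
Music 101 | 4
English 201 | 4
Physics 201 | 4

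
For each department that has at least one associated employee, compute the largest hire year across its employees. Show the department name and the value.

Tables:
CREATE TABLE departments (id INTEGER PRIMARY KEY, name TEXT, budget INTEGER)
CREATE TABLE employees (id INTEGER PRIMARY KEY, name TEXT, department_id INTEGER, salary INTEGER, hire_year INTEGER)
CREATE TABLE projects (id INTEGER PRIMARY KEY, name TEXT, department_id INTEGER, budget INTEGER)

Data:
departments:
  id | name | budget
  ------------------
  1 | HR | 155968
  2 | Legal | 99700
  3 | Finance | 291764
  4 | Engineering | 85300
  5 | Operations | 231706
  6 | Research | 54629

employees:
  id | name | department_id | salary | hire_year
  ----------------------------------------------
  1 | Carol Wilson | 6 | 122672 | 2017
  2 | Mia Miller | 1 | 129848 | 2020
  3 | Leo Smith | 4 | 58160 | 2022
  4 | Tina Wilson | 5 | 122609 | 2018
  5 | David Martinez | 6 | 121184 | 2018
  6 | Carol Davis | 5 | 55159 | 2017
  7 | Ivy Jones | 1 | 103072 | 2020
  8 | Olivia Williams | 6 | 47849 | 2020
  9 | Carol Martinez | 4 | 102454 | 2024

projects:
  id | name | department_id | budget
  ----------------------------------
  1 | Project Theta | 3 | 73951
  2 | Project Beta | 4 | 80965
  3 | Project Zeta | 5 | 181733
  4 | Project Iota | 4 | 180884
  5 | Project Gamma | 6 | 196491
SELECT p.name, MAX(c.hire_year) AS max_hire_year FROM employees c JOIN departments p ON c.department_id = p.id GROUP BY p.id, p.name

Execution result:
name | max_hire_year
HR | 2020
Engineering | 2024
Operations | 2018
Research | 2020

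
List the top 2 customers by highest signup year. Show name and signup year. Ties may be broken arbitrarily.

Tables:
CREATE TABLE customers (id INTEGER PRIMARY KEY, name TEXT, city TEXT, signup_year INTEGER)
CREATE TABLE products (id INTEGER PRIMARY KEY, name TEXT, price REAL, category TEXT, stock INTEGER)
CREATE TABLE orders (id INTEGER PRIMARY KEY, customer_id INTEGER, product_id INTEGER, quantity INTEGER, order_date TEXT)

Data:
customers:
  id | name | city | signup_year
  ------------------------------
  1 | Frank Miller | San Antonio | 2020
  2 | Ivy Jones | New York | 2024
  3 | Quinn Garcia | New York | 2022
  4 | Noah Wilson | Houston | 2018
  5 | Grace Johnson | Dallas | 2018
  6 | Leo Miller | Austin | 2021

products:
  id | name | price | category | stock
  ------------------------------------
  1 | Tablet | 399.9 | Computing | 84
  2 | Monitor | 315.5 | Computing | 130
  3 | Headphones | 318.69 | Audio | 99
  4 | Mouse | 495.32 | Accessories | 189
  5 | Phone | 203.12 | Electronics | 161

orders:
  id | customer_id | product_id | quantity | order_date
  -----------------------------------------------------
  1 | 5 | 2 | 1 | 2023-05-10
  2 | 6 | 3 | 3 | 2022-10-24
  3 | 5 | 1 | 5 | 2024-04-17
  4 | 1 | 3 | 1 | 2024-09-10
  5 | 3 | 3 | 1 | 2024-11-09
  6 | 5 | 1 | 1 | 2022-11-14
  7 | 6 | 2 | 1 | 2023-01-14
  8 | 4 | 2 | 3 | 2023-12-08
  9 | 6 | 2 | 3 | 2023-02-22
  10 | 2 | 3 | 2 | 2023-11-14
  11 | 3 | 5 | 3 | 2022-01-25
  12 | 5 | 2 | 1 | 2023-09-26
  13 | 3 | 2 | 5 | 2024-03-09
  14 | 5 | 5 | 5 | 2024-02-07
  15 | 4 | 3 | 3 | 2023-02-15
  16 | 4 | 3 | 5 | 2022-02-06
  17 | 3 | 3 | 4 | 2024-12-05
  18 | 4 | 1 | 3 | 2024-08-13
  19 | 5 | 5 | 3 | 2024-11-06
SELECT name, signup_year FROM customers ORDER BY signup_year DESC LIMIT 2

Execution result:
name | signup_year
Ivy Jones | 2024
Quinn Garcia | 2022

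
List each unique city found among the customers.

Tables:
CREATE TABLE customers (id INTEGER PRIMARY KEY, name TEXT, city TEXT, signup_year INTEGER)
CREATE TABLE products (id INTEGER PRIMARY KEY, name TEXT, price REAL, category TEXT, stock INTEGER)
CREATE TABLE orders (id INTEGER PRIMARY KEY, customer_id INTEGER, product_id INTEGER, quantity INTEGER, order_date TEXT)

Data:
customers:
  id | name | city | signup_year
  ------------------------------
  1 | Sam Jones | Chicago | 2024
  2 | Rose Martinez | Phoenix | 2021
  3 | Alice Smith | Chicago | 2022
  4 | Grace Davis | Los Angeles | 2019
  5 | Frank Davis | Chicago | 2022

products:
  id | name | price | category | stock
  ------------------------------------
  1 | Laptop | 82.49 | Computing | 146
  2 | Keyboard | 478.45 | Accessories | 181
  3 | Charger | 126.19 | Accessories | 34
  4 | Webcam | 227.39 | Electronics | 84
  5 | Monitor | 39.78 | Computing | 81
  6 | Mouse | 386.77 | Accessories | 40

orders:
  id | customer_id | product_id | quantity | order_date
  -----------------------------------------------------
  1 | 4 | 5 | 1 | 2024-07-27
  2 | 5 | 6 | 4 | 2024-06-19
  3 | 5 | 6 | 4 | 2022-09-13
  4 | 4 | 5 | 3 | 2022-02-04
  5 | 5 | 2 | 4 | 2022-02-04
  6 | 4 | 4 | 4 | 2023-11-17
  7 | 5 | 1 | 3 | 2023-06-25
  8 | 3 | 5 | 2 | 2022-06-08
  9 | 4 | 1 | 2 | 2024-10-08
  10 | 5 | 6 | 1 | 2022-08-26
SELECT DISTINCT city FROM customers

Execution result:
city
Chicago
Phoenix
Los Angeles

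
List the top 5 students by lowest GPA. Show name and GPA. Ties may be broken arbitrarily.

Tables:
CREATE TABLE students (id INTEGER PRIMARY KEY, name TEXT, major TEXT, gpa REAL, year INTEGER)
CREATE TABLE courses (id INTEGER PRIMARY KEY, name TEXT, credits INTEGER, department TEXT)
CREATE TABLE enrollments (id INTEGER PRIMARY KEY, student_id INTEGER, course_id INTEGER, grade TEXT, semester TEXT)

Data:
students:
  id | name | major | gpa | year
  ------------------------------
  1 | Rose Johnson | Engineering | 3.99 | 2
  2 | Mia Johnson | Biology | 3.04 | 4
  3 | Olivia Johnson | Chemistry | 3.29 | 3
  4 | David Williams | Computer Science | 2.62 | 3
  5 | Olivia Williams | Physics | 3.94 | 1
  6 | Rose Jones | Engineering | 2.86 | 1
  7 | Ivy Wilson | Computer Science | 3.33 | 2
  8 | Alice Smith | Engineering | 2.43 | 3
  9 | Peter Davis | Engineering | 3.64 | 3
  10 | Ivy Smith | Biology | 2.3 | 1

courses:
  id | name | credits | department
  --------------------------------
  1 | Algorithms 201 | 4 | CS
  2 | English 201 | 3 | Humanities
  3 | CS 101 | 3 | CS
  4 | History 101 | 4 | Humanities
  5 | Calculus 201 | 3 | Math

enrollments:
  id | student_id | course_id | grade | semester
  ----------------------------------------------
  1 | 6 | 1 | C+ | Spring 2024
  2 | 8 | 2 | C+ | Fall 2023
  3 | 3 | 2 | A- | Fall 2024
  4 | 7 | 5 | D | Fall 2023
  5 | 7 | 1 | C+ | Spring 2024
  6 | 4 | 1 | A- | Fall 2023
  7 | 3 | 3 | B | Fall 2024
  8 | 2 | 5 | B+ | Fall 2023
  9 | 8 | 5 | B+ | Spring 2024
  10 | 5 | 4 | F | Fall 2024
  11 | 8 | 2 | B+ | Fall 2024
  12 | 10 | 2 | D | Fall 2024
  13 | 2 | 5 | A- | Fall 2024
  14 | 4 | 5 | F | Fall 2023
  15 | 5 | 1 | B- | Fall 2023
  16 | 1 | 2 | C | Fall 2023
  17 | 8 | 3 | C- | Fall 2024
SELECT name, gpa FROM students ORDER BY gpa ASC LIMIT 5

Execution result:
name | gpa
Ivy Smith | 2.30
Alice Smith | 2.43
David Williams | 2.62
Rose Jones | 2.86
Mia Johnson | 3.04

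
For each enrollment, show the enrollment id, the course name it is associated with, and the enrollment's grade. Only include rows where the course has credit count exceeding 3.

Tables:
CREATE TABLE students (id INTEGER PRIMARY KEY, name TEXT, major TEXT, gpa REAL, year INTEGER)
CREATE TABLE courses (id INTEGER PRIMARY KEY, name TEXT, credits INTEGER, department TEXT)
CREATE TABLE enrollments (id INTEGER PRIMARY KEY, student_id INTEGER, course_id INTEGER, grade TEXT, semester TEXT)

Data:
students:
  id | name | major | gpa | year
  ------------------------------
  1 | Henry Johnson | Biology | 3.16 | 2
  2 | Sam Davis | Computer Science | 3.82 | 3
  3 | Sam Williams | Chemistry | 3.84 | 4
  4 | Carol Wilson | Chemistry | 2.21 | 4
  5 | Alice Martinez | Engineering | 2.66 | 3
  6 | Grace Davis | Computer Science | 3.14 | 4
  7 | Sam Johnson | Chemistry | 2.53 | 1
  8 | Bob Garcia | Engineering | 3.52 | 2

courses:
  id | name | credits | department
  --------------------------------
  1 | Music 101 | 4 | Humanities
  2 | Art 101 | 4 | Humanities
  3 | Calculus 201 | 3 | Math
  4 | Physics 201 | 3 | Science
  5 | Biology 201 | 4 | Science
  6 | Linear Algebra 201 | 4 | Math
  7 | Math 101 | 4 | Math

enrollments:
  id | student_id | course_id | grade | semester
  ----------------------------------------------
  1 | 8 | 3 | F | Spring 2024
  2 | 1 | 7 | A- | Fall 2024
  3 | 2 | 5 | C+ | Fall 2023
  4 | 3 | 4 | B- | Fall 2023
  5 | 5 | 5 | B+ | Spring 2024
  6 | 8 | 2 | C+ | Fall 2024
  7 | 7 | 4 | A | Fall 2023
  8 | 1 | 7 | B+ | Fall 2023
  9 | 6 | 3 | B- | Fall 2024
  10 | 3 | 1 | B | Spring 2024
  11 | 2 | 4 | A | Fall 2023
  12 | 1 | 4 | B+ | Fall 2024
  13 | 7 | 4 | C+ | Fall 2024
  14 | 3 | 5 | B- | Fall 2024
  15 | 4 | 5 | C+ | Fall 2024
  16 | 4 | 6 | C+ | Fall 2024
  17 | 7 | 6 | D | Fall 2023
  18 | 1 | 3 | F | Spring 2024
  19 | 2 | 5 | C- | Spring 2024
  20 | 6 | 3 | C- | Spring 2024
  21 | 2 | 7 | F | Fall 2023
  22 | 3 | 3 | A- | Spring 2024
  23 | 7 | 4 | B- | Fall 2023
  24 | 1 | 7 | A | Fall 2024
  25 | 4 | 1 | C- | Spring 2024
SELECT c.id, p.name AS course, c.grade FROM enrollments c JOIN courses p ON c.course_id = p.id WHERE p.credits > 3

Execution result:
id | course | grade
2 | Math 101 | A-
3 | Biology 201 | C+
5 | Biology 201 | B+
6 | Art 101 | C+
8 | Math 101 | B+
10 | Music 101 | B
14 | Biology 201 | B-
15 | Biology 201 | C+
16 | Linear Algebra 201 | C+
17 | Linear Algebra 201 | D
19 | Biology 201 | C-
21 | Math 101 | F
24 | Math 101 | A
25 | Music 101 | C-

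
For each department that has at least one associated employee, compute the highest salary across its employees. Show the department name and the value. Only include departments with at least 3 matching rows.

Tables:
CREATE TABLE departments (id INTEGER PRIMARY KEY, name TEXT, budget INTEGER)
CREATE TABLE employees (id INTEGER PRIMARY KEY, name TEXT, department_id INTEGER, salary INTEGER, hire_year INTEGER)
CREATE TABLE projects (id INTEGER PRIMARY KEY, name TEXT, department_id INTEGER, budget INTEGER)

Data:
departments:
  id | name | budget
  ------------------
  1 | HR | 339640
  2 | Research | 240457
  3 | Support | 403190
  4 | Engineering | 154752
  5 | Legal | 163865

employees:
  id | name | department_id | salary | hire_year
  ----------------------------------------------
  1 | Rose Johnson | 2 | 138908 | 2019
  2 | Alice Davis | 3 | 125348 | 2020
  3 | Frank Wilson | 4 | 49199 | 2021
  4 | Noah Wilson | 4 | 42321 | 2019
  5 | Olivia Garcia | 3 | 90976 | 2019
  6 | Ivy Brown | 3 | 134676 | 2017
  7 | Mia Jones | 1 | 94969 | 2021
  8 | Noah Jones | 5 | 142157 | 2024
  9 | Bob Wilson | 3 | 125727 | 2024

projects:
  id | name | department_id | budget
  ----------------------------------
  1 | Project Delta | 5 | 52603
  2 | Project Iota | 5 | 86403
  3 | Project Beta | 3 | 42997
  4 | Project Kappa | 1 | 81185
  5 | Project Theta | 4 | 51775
SELECT p.name, MAX(c.salary) AS max_salary FROM employees c JOIN departments p ON c.department_id = p.id GROUP BY p.id, p.name HAVING COUNT(*) >= 3

Execution result:
name | max_salary
Support | 134676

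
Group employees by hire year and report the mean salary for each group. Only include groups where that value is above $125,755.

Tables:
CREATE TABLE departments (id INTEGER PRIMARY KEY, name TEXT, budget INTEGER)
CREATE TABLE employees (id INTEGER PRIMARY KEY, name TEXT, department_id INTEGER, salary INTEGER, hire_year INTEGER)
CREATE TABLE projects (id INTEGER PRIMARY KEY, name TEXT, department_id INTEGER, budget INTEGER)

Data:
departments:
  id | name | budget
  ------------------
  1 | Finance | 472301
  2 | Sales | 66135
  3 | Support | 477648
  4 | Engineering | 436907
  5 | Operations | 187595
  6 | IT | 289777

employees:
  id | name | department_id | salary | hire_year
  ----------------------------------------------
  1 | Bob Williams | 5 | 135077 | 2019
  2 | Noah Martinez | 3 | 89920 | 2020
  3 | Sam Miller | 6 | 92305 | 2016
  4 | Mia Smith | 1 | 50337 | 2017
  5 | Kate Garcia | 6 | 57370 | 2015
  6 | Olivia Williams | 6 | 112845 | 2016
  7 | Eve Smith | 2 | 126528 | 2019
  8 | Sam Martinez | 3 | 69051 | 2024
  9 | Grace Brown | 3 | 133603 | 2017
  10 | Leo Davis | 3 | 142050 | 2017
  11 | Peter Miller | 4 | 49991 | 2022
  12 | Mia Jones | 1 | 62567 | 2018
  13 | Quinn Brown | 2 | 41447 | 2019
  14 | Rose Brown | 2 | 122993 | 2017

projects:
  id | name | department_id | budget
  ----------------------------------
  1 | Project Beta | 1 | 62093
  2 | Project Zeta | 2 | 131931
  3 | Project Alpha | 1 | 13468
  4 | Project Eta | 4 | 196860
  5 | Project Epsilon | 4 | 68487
SELECT hire_year, AVG(salary) AS avg_salary FROM employees GROUP BY hire_year HAVING AVG(salary) > 125755

Execution result:
(no rows)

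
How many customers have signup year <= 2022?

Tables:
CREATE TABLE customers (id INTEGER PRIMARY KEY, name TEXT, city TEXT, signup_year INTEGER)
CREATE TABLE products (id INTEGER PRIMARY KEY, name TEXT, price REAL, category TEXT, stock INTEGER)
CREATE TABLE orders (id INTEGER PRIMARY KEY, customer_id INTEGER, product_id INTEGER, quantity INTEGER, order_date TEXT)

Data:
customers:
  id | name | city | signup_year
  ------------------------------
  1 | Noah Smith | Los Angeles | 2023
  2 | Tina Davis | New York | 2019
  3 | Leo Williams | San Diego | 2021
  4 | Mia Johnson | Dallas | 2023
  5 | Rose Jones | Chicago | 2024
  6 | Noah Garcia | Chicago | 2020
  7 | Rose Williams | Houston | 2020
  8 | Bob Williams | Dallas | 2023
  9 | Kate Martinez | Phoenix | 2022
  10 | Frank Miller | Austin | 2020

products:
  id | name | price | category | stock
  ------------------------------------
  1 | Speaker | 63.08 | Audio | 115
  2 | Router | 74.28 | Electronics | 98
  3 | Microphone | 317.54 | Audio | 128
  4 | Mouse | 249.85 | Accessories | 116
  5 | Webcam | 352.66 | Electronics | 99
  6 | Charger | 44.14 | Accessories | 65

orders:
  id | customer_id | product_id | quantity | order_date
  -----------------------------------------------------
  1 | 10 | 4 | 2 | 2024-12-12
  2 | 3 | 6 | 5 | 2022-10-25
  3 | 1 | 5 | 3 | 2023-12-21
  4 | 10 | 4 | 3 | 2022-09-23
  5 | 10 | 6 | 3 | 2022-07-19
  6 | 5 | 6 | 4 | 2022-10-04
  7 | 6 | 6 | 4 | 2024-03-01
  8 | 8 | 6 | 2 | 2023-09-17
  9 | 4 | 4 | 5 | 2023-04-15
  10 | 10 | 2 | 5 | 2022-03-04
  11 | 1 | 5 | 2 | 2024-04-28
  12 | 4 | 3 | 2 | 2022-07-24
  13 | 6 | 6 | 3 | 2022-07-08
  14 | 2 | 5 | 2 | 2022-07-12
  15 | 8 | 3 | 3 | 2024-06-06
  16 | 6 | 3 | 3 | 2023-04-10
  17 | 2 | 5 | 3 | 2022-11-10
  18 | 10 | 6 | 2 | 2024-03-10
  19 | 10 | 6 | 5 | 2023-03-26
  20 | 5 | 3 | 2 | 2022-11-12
SELECT COUNT(*) FROM customers WHERE signup_year <= 2022

Execution result:
6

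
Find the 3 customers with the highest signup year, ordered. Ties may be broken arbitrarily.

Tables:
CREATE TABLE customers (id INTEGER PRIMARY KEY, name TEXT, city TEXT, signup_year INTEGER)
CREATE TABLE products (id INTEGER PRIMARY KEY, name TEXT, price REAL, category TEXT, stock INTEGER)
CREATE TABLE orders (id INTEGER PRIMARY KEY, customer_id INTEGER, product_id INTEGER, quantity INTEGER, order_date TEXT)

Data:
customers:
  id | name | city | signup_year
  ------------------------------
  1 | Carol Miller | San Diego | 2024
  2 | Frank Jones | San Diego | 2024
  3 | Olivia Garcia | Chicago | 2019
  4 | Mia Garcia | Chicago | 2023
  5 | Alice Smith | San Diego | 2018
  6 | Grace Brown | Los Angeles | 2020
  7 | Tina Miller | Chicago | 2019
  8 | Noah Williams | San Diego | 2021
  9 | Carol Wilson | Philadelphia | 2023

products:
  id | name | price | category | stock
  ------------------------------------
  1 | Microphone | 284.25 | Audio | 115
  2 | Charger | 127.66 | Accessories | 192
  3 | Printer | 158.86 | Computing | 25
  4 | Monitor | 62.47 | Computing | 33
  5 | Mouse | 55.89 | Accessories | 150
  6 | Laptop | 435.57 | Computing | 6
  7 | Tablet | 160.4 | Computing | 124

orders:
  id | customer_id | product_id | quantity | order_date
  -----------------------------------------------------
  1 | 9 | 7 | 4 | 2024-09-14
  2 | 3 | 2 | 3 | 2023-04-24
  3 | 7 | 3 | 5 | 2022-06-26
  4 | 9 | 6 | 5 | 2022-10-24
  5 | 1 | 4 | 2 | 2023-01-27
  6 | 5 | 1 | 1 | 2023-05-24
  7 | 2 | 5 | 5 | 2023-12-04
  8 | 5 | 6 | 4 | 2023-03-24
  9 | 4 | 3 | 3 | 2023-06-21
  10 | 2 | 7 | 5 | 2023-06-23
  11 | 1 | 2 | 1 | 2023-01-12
SELECT name, signup_year FROM customers ORDER BY signup_year DESC LIMIT 3

Execution result:
name | signup_year
Carol Miller | 2024
Frank Jones | 2024
Mia Garcia | 2023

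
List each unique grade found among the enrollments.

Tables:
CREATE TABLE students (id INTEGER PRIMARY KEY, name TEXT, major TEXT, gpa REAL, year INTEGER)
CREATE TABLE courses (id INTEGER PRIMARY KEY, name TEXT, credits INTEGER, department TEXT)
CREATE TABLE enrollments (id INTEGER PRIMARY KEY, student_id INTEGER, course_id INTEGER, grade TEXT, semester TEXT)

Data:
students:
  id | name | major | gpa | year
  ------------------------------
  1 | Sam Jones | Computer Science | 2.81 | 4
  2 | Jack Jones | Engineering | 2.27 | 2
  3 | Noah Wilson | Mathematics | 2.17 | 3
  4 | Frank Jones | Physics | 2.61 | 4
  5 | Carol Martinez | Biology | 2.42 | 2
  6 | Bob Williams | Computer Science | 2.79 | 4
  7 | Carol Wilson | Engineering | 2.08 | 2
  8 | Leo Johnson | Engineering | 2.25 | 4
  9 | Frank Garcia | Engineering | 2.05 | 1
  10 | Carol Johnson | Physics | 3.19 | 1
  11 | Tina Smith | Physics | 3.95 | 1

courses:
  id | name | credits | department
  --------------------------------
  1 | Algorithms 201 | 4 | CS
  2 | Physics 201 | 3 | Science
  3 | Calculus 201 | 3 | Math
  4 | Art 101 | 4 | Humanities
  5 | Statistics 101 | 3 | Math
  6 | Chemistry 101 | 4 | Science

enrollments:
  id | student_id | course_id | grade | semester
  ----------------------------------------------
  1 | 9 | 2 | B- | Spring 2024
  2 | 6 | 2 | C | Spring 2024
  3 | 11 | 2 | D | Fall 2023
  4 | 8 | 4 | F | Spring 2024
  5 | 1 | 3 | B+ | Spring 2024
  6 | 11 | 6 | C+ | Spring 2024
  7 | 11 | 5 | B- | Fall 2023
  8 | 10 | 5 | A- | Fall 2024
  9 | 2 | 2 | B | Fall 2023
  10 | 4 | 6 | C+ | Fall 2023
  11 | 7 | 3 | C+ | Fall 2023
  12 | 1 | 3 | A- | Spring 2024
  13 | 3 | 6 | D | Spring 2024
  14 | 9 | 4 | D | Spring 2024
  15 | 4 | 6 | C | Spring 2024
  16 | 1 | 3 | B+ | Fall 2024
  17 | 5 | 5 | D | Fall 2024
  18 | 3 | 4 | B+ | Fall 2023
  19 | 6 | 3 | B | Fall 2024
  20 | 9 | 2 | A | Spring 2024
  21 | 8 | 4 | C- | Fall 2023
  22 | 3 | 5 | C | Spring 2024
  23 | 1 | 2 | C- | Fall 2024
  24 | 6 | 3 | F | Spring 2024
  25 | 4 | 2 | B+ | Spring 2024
SELECT DISTINCT grade FROM enrollments

Execution result:
grade
B-
C
D
F
B+
C+
A-
B
A
C-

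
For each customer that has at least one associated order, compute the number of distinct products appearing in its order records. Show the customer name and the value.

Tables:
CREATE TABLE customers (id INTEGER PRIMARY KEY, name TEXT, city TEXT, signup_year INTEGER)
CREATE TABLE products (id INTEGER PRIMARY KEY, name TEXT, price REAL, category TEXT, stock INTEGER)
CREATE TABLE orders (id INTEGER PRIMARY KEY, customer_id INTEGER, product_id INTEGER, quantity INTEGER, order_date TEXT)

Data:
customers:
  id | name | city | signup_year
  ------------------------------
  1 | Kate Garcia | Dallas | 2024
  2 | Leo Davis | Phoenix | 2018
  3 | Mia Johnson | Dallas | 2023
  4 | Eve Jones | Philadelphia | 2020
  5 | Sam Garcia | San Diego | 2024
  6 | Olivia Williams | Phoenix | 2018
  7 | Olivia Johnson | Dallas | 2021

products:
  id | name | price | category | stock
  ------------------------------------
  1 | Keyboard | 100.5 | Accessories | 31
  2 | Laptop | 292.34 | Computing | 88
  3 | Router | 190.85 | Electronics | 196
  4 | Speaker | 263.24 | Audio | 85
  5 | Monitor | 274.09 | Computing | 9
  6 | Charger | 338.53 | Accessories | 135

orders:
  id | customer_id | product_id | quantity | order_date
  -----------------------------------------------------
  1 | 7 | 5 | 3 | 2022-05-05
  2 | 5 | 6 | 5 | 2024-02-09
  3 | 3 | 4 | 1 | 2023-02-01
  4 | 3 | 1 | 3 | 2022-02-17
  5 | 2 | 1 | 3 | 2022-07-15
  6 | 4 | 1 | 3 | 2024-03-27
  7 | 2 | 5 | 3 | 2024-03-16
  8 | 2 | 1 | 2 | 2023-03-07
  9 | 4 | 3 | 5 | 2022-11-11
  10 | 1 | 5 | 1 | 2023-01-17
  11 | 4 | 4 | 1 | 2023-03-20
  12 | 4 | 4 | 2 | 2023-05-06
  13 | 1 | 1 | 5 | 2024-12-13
SELECT p.name, COUNT(DISTINCT c.product_id) AS distinct_product_count FROM orders c JOIN customers p ON c.customer_id = p.id GROUP BY p.id, p.name

Execution result:
name | distinct_product_count
Kate Garcia | 2
Leo Davis | 2
Mia Johnson | 2
Eve Jones | 3
Sam Garcia | 1
Olivia Johnson | 1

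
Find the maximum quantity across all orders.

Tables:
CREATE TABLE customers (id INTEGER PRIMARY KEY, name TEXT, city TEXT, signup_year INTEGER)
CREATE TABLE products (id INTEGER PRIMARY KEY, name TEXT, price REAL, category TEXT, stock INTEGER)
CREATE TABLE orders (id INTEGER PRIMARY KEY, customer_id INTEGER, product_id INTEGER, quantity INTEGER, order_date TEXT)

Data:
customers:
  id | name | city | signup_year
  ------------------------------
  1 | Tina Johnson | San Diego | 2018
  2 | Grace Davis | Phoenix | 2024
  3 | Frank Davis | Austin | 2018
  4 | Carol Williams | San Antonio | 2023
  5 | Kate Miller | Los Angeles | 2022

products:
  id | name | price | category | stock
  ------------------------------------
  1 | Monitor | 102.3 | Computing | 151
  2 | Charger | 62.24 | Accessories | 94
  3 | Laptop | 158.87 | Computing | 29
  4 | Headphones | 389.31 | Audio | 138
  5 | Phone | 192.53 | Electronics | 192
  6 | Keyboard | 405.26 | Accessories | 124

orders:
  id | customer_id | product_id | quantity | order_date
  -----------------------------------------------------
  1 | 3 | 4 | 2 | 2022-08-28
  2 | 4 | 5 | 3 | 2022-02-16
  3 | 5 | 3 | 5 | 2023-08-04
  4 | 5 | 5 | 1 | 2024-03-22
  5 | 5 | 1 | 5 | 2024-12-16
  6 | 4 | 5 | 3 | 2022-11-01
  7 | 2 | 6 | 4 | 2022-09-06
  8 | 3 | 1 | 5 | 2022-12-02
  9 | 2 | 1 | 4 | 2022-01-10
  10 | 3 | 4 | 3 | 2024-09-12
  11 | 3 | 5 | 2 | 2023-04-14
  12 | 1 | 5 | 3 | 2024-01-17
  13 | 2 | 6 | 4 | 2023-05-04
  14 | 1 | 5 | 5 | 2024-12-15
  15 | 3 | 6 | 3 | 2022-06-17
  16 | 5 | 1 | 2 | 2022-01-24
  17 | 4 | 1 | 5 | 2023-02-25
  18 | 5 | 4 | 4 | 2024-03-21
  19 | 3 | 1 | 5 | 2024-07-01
SELECT MAX(quantity) FROM orders

Execution result:
5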